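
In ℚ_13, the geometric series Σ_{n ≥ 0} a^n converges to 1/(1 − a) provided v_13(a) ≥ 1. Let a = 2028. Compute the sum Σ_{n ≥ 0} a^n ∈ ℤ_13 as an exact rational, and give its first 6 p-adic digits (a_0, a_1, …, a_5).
Σ a^n = 1/(1 − a) = -1/2027;  first 6 digits = (1, 0, 12, 0, 1, 11)

v_13(a) = 2 ≥ 1, so the series converges in ℤ_13 to 1/(1 − a) = 1/(1 − 2028) = -1/2027. Expand this rational in ℤ_13: compute digits iteratively via d_i = x_i mod 13, x_{i+1} = (x_i − d_i)/13. The first 6 digits are (1, 0, 12, 0, 1, 11).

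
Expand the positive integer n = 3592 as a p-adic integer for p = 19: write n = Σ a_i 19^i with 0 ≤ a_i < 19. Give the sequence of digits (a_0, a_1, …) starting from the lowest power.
(a_0, a_1, …) = (1, 18, 9)

Repeated division by 19 gives the digits low-to-high: 3592 = 1 + 18·19^1 + 9·19^2. Digit sequence: (1, 18, 9).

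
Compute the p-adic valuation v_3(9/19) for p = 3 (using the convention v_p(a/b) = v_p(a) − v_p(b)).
v_3(9/19) = 2

Factor powers of 3 from the numerator and denominator of the reduced fraction: 9 = 3^2 · 1 and 19 = 3^0 · 19. Apply v_p(a/b) = v_p(a) − v_p(b): v_3(9/19) = 2 − 0 = 2.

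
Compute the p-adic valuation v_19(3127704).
v_19(3127704) = 4

v_19(n) is the largest exponent k such that 19^k divides n. Factor out: 3127704 = 19^4 · 24. (Sign doesn't affect v_p.) So v_19(3127704) = 4.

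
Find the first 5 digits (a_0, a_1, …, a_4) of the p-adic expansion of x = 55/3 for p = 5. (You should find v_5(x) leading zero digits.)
(a_0, …, a_4) = (0, 2, 2, 3, 1)

v_5(55/3) = 1, so a_0 = ... = a_0 = 0. Factor out: x = 5^1 · u with u = 11/3 a unit in ℤ_5. Expand u iteratively via a_{v+i} = u_i mod 5, u_{i+1} = (u_i − a_{v+i})/5:
  u_0 = 11/3;  a_1 = 2;  u_1 = (u_0 − 2)/5 = 1/3
  u_1 = 1/3;  a_2 = 2;  u_2 = (u_1 − 2)/5 = -1/3
  u_2 = -1/3;  a_3 = 3;  u_3 = (u_2 − 3)/5 = -2/3
  u_3 = -2/3;  a_4 = 1;  u_4 = (u_3 − 1)/5 = -1/3
Digits: (0, 2, 2, 3, 1).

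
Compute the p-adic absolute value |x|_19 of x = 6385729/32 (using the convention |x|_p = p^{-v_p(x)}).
|6385729/32|_19 = 1/130321

Step 1 — compute v_19(x) by factoring powers of 19 out of the numerator and denominator: v_19(6385729/32) = 4. Step 2 — apply |x|_p = p^{-v_p(x)} = 19^{-4} = 1/130321.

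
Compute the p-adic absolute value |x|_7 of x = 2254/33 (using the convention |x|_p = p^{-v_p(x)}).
|2254/33|_7 = 1/49

Step 1 — compute v_7(x) by factoring powers of 7 out of the numerator and denominator: v_7(2254/33) = 2. Step 2 — apply |x|_p = p^{-v_p(x)} = 7^{-2} = 1/49.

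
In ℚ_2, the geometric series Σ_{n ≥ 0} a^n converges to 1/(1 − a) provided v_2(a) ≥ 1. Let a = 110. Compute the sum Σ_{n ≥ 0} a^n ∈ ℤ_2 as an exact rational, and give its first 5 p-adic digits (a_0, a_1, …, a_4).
Σ a^n = 1/(1 − a) = -1/109;  first 5 digits = (1, 1, 0, 1, 1)

v_2(a) = 1 ≥ 1, so the series converges in ℤ_2 to 1/(1 − a) = 1/(1 − 110) = -1/109. Expand this rational in ℤ_2: compute digits iteratively via d_i = x_i mod 2, x_{i+1} = (x_i − d_i)/2. The first 5 digits are (1, 1, 0, 1, 1).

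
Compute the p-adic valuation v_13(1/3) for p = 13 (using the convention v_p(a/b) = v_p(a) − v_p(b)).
v_13(1/3) = 0

Factor powers of 13 from the numerator and denominator of the reduced fraction: 1 = 13^0 · 1 and 3 = 13^0 · 3. Apply v_p(a/b) = v_p(a) − v_p(b): v_13(1/3) = 0 − 0 = 0.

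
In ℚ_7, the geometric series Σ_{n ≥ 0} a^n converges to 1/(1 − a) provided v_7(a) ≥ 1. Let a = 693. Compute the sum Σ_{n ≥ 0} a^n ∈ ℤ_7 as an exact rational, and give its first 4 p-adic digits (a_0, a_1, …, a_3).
Σ a^n = 1/(1 − a) = -1/692;  first 4 digits = (1, 1, 1, 3)

v_7(a) = 1 ≥ 1, so the series converges in ℤ_7 to 1/(1 − a) = 1/(1 − 693) = -1/692. Expand this rational in ℤ_7: compute digits iteratively via d_i = x_i mod 7, x_{i+1} = (x_i − d_i)/7. The first 4 digits are (1, 1, 1, 3).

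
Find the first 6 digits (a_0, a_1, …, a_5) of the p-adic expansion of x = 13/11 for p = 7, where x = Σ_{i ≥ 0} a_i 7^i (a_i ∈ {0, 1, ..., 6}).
(a_0, …, a_5) = (5, 2, 6, 1, 1, 3)

v_7(13/11) = 0 (numerator and denominator both coprime to 7), so x ∈ ℤ_7^×. Compute digits iteratively via a_i = x_i mod 7, x_{i+1} = (x_i − a_i)/7, with x_0 = x:
  x_0 = 13/11;  a_0 = 5;  x_1 = (x_0 − 5)/7 = -6/11
  x_1 = -6/11;  a_1 = 2;  x_2 = (x_1 − 2)/7 = -4/11
  x_2 = -4/11;  a_2 = 6;  x_3 = (x_2 − 6)/7 = -10/11
  x_3 = -10/11;  a_3 = 1;  x_4 = (x_3 − 1)/7 = -3/11
  x_4 = -3/11;  a_4 = 1;  x_5 = (x_4 − 1)/7 = -2/11
  x_5 = -2/11;  a_5 = 3;  x_6 = (x_5 − 3)/7 = -5/11
Digits: (5, 2, 6, 1, 1, 3).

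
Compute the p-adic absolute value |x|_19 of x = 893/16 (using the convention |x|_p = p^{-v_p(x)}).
|893/16|_19 = 1/19

Step 1 — compute v_19(x) by factoring powers of 19 out of the numerator and denominator: v_19(893/16) = 1. Step 2 — apply |x|_p = p^{-v_p(x)} = 19^{-1} = 1/19.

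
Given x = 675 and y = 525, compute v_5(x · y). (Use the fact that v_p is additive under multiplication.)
v_5(354375) = 4

v_p(x) = 2 (factor: 675 = 5^2 · 27); v_p(y) = 2 (factor: 525 = 5^2 · 21). Additivity: v_p(xy) = v_p(x) + v_p(y) = 2 + 2 = 4. (Direct check: xy = 354375 = 5^4 · (567).)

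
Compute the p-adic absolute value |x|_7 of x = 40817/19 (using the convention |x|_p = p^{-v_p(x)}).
|40817/19|_7 = 1/2401

Step 1 — compute v_7(x) by factoring powers of 7 out of the numerator and denominator: v_7(40817/19) = 4. Step 2 — apply |x|_p = p^{-v_p(x)} = 7^{-4} = 1/2401.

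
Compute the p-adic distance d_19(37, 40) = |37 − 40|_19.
d_19(37, 40) = 1

Step 1 — x − y = 37 − 40 = -3. Step 2 — v_19(-3) = 0 (factor: -3 = −(19^0 · 3); the sign does not affect v_p). Step 3 — |x − y|_19 = 19^{0} = 1.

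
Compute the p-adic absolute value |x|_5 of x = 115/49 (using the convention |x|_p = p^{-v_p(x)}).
|115/49|_5 = 1/5

Step 1 — compute v_5(x) by factoring powers of 5 out of the numerator and denominator: v_5(115/49) = 1. Step 2 — apply |x|_p = p^{-v_p(x)} = 5^{-1} = 1/5.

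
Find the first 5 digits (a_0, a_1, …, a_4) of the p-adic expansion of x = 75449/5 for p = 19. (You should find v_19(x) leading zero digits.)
(a_0, …, a_4) = (0, 0, 0, 6, 15)

v_19(75449/5) = 3, so a_0 = ... = a_2 = 0. Factor out: x = 19^3 · u with u = 11/5 a unit in ℤ_19. Expand u iteratively via a_{v+i} = u_i mod 19, u_{i+1} = (u_i − a_{v+i})/19:
  u_0 = 11/5;  a_3 = 6;  u_1 = (u_0 − 6)/19 = -1/5
  u_1 = -1/5;  a_4 = 15;  u_2 = (u_1 − 15)/19 = -4/5
Digits: (0, 0, 0, 6, 15).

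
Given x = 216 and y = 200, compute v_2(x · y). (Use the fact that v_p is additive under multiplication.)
v_2(43200) = 6

v_p(x) = 3 (factor: 216 = 2^3 · 27); v_p(y) = 3 (factor: 200 = 2^3 · 25). Additivity: v_p(xy) = v_p(x) + v_p(y) = 3 + 3 = 6. (Direct check: xy = 43200 = 2^6 · (675).)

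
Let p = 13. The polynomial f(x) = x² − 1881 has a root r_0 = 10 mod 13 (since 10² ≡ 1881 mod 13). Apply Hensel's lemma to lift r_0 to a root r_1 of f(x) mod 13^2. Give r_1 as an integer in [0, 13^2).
r_1 = 23 (mod 169)

Hensel's recurrence: r_{i+1} = r_i − f(r_i)·(f′(r_i))^{-1} mod 13^{i+2}, with f′(x) = 2x. Iterate:
  r_0 = 10 (mod 13)
  r_1 = 23 (mod 169)
Final: r_1 = 23, and one checks f(r_1) ≡ 0 mod 13^2.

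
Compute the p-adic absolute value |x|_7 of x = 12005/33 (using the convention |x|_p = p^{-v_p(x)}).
|12005/33|_7 = 1/2401

Step 1 — compute v_7(x) by factoring powers of 7 out of the numerator and denominator: v_7(12005/33) = 4. Step 2 — apply |x|_p = p^{-v_p(x)} = 7^{-4} = 1/2401.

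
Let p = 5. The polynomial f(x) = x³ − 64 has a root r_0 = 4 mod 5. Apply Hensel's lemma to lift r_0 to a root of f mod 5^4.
r_3 = 4 (mod 625)

Hensel: r_{i+1} = r_i − f(r_i)/f′(r_i) mod 5^{i+2}, where f′(x) = 3x². Iterate:
  r_0 = 4 (mod 5)
  r_1 = 4 (mod 25)
  r_2 = 4 (mod 125)
  r_3 = 4 (mod 625)
Final: r = 4 with f(r) ≡ 0 mod 5^4.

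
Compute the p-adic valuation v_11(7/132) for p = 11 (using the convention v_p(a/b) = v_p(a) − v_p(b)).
v_11(7/132) = -1

Factor powers of 11 from the numerator and denominator of the reduced fraction: 7 = 11^0 · 7 and 132 = 11^1 · 12. Apply v_p(a/b) = v_p(a) − v_p(b): v_11(7/132) = 0 − 1 = -1.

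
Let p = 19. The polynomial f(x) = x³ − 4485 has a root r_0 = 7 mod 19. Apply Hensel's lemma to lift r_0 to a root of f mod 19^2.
r_1 = 45 (mod 361)

Hensel: r_{i+1} = r_i − f(r_i)/f′(r_i) mod 19^{i+2}, where f′(x) = 3x². Iterate:
  r_0 = 7 (mod 19)
  r_1 = 45 (mod 361)
Final: r = 45 with f(r) ≡ 0 mod 19^2.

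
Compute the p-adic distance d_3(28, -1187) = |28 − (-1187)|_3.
d_3(28, -1187) = 1/243

Step 1 — x − y = 28 − (-1187) = 1215. Step 2 — v_3(1215) = 5 (factor: 1215 = (3^5 · 5); the sign does not affect v_p). Step 3 — |x − y|_3 = 3^{-5} = 1/243.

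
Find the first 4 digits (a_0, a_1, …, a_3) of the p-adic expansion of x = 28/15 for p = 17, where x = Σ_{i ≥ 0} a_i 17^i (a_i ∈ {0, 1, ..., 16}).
(a_0, …, a_3) = (3, 9, 4, 2)

v_17(28/15) = 0 (numerator and denominator both coprime to 17), so x ∈ ℤ_17^×. Compute digits iteratively via a_i = x_i mod 17, x_{i+1} = (x_i − a_i)/17, with x_0 = x:
  x_0 = 28/15;  a_0 = 3;  x_1 = (x_0 − 3)/17 = -1/15
  x_1 = -1/15;  a_1 = 9;  x_2 = (x_1 − 9)/17 = -8/15
  x_2 = -8/15;  a_2 = 4;  x_3 = (x_2 − 4)/17 = -4/15
  x_3 = -4/15;  a_3 = 2;  x_4 = (x_3 − 2)/17 = -2/15
Digits: (3, 9, 4, 2).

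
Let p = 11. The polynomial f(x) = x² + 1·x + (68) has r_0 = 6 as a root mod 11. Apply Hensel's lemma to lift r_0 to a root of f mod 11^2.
r_1 = 72 (mod 121)

Hensel: r_{i+1} = r_i − f(r_i)·(f′(r_i))^{-1} mod 11^{i+2}, f′(x) = 2x + 1. Iterate:
  r_0 = 6 (mod 11)
  r_1 = 72 (mod 121)
Final: r = 72 satisfies f(r) ≡ 0 mod 11^2.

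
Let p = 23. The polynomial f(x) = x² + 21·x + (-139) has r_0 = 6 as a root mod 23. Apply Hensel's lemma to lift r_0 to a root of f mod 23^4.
r_3 = 269106 (mod 279841)

Hensel: r_{i+1} = r_i − f(r_i)·(f′(r_i))^{-1} mod 23^{i+2}, f′(x) = 2x + 21. Iterate:
  r_0 = 6 (mod 23)
  r_1 = 374 (mod 529)
  r_2 = 1432 (mod 12167)
  r_3 = 269106 (mod 279841)
Final: r = 269106 satisfies f(r) ≡ 0 mod 23^4.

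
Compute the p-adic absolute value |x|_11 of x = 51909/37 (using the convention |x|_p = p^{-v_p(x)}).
|51909/37|_11 = 1/1331

Step 1 — compute v_11(x) by factoring powers of 11 out of the numerator and denominator: v_11(51909/37) = 3. Step 2 — apply |x|_p = p^{-v_p(x)} = 11^{-3} = 1/1331.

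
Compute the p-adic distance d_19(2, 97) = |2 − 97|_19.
d_19(2, 97) = 1/19

Step 1 — x − y = 2 − 97 = -95. Step 2 — v_19(-95) = 1 (factor: -95 = −(19^1 · 5); the sign does not affect v_p). Step 3 — |x − y|_19 = 19^{-1} = 1/19.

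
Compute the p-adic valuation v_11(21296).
v_11(21296) = 3

v_11(n) is the largest exponent k such that 11^k divides n. Factor out: 21296 = 11^3 · 16. (Sign doesn't affect v_p.) So v_11(21296) = 3.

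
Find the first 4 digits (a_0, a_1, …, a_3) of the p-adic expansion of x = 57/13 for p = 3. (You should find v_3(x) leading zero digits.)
(a_0, …, a_3) = (0, 1, 2, 1)

v_3(57/13) = 1, so a_0 = ... = a_0 = 0. Factor out: x = 3^1 · u with u = 19/13 a unit in ℤ_3. Expand u iteratively via a_{v+i} = u_i mod 3, u_{i+1} = (u_i − a_{v+i})/3:
  u_0 = 19/13;  a_1 = 1;  u_1 = (u_0 − 1)/3 = 2/13
  u_1 = 2/13;  a_2 = 2;  u_2 = (u_1 − 2)/3 = -8/13
  u_2 = -8/13;  a_3 = 1;  u_3 = (u_2 − 1)/3 = -7/13
Digits: (0, 1, 2, 1).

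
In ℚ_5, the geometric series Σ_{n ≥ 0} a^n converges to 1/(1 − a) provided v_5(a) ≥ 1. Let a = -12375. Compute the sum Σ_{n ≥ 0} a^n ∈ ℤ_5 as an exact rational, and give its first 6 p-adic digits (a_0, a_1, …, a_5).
Σ a^n = 1/(1 − a) = 1/12376;  first 6 digits = (1, 0, 0, 1, 0, 1)

v_5(a) = 3 ≥ 1, so the series converges in ℤ_5 to 1/(1 − a) = 1/(1 − (-12375)) = 1/12376. Expand this rational in ℤ_5: compute digits iteratively via d_i = x_i mod 5, x_{i+1} = (x_i − d_i)/5. The first 6 digits are (1, 0, 0, 1, 0, 1).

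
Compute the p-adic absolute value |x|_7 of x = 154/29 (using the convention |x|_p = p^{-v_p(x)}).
|154/29|_7 = 1/7

Step 1 — compute v_7(x) by factoring powers of 7 out of the numerator and denominator: v_7(154/29) = 1. Step 2 — apply |x|_p = p^{-v_p(x)} = 7^{-1} = 1/7.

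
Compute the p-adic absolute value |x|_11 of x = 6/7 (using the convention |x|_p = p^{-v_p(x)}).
|6/7|_11 = 1

Step 1 — compute v_11(x) by factoring powers of 11 out of the numerator and denominator: v_11(6/7) = 0. Step 2 — apply |x|_p = p^{-v_p(x)} = 11^{0} = 1.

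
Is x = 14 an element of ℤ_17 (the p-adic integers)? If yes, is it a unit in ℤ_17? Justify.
x ∈ ℤ_17^× (unit); v_17(x) = 0

ℤ_17 = {x ∈ ℚ_17 : v_17(x) ≥ 0} and ℤ_17^× = {x ∈ ℤ_17 : v_17(x) = 0}. Here v_17(14) = v_17(num) − v_17(den) = 0; compare against these criteria.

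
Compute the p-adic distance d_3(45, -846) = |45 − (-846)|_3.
d_3(45, -846) = 1/81

Step 1 — x − y = 45 − (-846) = 891. Step 2 — v_3(891) = 4 (factor: 891 = (3^4 · 11); the sign does not affect v_p). Step 3 — |x − y|_3 = 3^{-4} = 1/81.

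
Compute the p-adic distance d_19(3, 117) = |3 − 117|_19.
d_19(3, 117) = 1/19

Step 1 — x − y = 3 − 117 = -114. Step 2 — v_19(-114) = 1 (factor: -114 = −(19^1 · 6); the sign does not affect v_p). Step 3 — |x − y|_19 = 19^{-1} = 1/19.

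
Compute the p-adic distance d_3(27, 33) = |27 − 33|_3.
d_3(27, 33) = 1/3

Step 1 — x − y = 27 − 33 = -6. Step 2 — v_3(-6) = 1 (factor: -6 = −(3^1 · 2); the sign does not affect v_p). Step 3 — |x − y|_3 = 3^{-1} = 1/3.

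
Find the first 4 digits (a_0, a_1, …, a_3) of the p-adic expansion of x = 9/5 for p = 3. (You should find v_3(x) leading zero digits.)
(a_0, …, a_3) = (0, 0, 2, 0)

v_3(9/5) = 2, so a_0 = ... = a_1 = 0. Factor out: x = 3^2 · u with u = 1/5 a unit in ℤ_3. Expand u iteratively via a_{v+i} = u_i mod 3, u_{i+1} = (u_i − a_{v+i})/3:
  u_0 = 1/5;  a_2 = 2;  u_1 = (u_0 − 2)/3 = -3/5
  u_1 = -3/5;  a_3 = 0;  u_2 = (u_1 − 0)/3 = -1/5
Digits: (0, 0, 2, 0).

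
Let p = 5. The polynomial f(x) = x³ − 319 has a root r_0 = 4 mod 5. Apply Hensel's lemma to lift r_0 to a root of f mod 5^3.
r_2 = 39 (mod 125)

Hensel: r_{i+1} = r_i − f(r_i)/f′(r_i) mod 5^{i+2}, where f′(x) = 3x². Iterate:
  r_0 = 4 (mod 5)
  r_1 = 14 (mod 25)
  r_2 = 39 (mod 125)
Final: r = 39 with f(r) ≡ 0 mod 5^3.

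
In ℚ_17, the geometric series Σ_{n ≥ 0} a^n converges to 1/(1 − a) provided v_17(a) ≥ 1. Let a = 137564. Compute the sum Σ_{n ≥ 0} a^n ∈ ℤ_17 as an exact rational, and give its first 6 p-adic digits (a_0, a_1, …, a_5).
Σ a^n = 1/(1 − a) = -1/137563;  first 6 digits = (1, 0, 0, 11, 1, 0)

v_17(a) = 3 ≥ 1, so the series converges in ℤ_17 to 1/(1 − a) = 1/(1 − 137564) = -1/137563. Expand this rational in ℤ_17: compute digits iteratively via d_i = x_i mod 17, x_{i+1} = (x_i − d_i)/17. The first 6 digits are (1, 0, 0, 11, 1, 0).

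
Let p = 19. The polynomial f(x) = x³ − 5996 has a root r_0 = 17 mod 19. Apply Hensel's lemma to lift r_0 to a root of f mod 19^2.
r_1 = 17 (mod 361)

Hensel: r_{i+1} = r_i − f(r_i)/f′(r_i) mod 19^{i+2}, where f′(x) = 3x². Iterate:
  r_0 = 17 (mod 19)
  r_1 = 17 (mod 361)
Final: r = 17 with f(r) ≡ 0 mod 19^2.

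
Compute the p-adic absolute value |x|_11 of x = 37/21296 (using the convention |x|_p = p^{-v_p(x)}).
|37/21296|_11 = 1331

Step 1 — compute v_11(x) by factoring powers of 11 out of the numerator and denominator: v_11(37/21296) = -3. Step 2 — apply |x|_p = p^{-v_p(x)} = 11^{3} = 1331.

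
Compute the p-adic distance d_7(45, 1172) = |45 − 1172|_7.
d_7(45, 1172) = 1/49

Step 1 — x − y = 45 − 1172 = -1127. Step 2 — v_7(-1127) = 2 (factor: -1127 = −(7^2 · 23); the sign does not affect v_p). Step 3 — |x − y|_7 = 7^{-2} = 1/49.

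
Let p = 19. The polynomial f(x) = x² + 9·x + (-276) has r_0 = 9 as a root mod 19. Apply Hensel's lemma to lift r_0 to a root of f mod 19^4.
r_3 = 93793 (mod 130321)

Hensel: r_{i+1} = r_i − f(r_i)·(f′(r_i))^{-1} mod 19^{i+2}, f′(x) = 2x + 9. Iterate:
  r_0 = 9 (mod 19)
  r_1 = 294 (mod 361)
  r_2 = 4626 (mod 6859)
  r_3 = 93793 (mod 130321)
Final: r = 93793 satisfies f(r) ≡ 0 mod 19^4.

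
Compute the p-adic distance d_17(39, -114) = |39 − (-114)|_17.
d_17(39, -114) = 1/17

Step 1 — x − y = 39 − (-114) = 153. Step 2 — v_17(153) = 1 (factor: 153 = (17^1 · 9); the sign does not affect v_p). Step 3 — |x − y|_17 = 17^{-1} = 1/17.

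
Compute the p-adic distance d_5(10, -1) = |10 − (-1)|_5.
d_5(10, -1) = 1

Step 1 — x − y = 10 − (-1) = 11. Step 2 — v_5(11) = 0 (factor: 11 = (5^0 · 11); the sign does not affect v_p). Step 3 — |x − y|_5 = 5^{0} = 1.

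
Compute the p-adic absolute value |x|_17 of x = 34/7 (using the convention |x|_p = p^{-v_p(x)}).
|34/7|_17 = 1/17

Step 1 — compute v_17(x) by factoring powers of 17 out of the numerator and denominator: v_17(34/7) = 1. Step 2 — apply |x|_p = p^{-v_p(x)} = 17^{-1} = 1/17.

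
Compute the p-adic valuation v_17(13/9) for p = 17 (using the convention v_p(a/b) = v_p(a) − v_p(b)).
v_17(13/9) = 0

Factor powers of 17 from the numerator and denominator of the reduced fraction: 13 = 17^0 · 13 and 9 = 17^0 · 9. Apply v_p(a/b) = v_p(a) − v_p(b): v_17(13/9) = 0 − 0 = 0.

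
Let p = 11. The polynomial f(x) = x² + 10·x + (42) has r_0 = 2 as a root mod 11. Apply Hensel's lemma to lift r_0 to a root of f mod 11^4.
r_3 = 13653 (mod 14641)

Hensel: r_{i+1} = r_i − f(r_i)·(f′(r_i))^{-1} mod 11^{i+2}, f′(x) = 2x + 10. Iterate:
  r_0 = 2 (mod 11)
  r_1 = 101 (mod 121)
  r_2 = 343 (mod 1331)
  r_3 = 13653 (mod 14641)
Final: r = 13653 satisfies f(r) ≡ 0 mod 11^4.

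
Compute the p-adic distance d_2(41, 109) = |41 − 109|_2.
d_2(41, 109) = 1/4

Step 1 — x − y = 41 − 109 = -68. Step 2 — v_2(-68) = 2 (factor: -68 = −(2^2 · 17); the sign does not affect v_p). Step 3 — |x − y|_2 = 2^{-2} = 1/4.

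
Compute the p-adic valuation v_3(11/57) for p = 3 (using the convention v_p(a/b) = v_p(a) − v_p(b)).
v_3(11/57) = -1

Factor powers of 3 from the numerator and denominator of the reduced fraction: 11 = 3^0 · 11 and 57 = 3^1 · 19. Apply v_p(a/b) = v_p(a) − v_p(b): v_3(11/57) = 0 − 1 = -1.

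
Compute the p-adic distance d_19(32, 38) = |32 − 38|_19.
d_19(32, 38) = 1

Step 1 — x − y = 32 − 38 = -6. Step 2 — v_19(-6) = 0 (factor: -6 = −(19^0 · 6); the sign does not affect v_p). Step 3 — |x − y|_19 = 19^{0} = 1.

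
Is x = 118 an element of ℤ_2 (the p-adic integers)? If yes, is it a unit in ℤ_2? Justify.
x ∈ ℤ_2 but not a unit; v_2(x) = 1 > 0

ℤ_2 = {x ∈ ℚ_2 : v_2(x) ≥ 0} and ℤ_2^× = {x ∈ ℤ_2 : v_2(x) = 0}. Here v_2(118) = v_2(num) − v_2(den) = 1; compare against these criteria.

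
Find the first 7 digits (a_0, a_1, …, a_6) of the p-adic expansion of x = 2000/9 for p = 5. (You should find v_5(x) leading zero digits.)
(a_0, …, a_6) = (0, 0, 0, 4, 4, 3, 2)

v_5(2000/9) = 3, so a_0 = ... = a_2 = 0. Factor out: x = 5^3 · u with u = 16/9 a unit in ℤ_5. Expand u iteratively via a_{v+i} = u_i mod 5, u_{i+1} = (u_i − a_{v+i})/5:
  u_0 = 16/9;  a_3 = 4;  u_1 = (u_0 − 4)/5 = -4/9
  u_1 = -4/9;  a_4 = 4;  u_2 = (u_1 − 4)/5 = -8/9
  u_2 = -8/9;  a_5 = 3;  u_3 = (u_2 − 3)/5 = -7/9
  u_3 = -7/9;  a_6 = 2;  u_4 = (u_3 − 2)/5 = -5/9
Digits: (0, 0, 0, 4, 4, 3, 2).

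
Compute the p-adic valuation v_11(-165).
v_11(-165) = 1

v_11(n) is the largest exponent k such that 11^k divides n. Factor out: -165 = -11^1 · 15. (Sign doesn't affect v_p.) So v_11(-165) = 1.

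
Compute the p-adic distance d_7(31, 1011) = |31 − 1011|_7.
d_7(31, 1011) = 1/49

Step 1 — x − y = 31 − 1011 = -980. Step 2 — v_7(-980) = 2 (factor: -980 = −(7^2 · 20); the sign does not affect v_p). Step 3 — |x − y|_7 = 7^{-2} = 1/49.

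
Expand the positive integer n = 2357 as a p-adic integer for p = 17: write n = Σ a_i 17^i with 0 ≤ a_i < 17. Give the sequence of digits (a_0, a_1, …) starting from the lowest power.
(a_0, a_1, …) = (11, 2, 8)

Repeated division by 17 gives the digits low-to-high: 2357 = 11 + 2·17^1 + 8·17^2. Digit sequence: (11, 2, 8).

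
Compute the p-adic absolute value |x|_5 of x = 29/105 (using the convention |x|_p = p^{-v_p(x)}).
|29/105|_5 = 5

Step 1 — compute v_5(x) by factoring powers of 5 out of the numerator and denominator: v_5(29/105) = -1. Step 2 — apply |x|_p = p^{-v_p(x)} = 5^{1} = 5.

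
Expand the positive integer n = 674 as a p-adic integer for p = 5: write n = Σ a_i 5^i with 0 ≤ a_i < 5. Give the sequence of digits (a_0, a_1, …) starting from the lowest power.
(a_0, a_1, …) = (4, 4, 1, 0, 1)

Repeated division by 5 gives the digits low-to-high: 674 = 4 + 4·5^1 + 1·5^2 + 1·5^4. Digit sequence: (4, 4, 1, 0, 1).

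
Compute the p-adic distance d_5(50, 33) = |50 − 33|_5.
d_5(50, 33) = 1

Step 1 — x − y = 50 − 33 = 17. Step 2 — v_5(17) = 0 (factor: 17 = (5^0 · 17); the sign does not affect v_p). Step 3 — |x − y|_5 = 5^{0} = 1.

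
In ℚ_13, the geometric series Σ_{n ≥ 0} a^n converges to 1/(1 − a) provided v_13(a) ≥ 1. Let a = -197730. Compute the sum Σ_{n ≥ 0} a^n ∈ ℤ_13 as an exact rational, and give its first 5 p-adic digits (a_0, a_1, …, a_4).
Σ a^n = 1/(1 − a) = 1/197731;  first 5 digits = (1, 0, 0, 1, 6)

v_13(a) = 3 ≥ 1, so the series converges in ℤ_13 to 1/(1 − a) = 1/(1 − (-197730)) = 1/197731. Expand this rational in ℤ_13: compute digits iteratively via d_i = x_i mod 13, x_{i+1} = (x_i − d_i)/13. The first 5 digits are (1, 0, 0, 1, 6).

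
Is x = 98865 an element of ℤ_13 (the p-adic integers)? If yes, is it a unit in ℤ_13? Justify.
x ∈ ℤ_13 but not a unit; v_13(x) = 3 > 0

ℤ_13 = {x ∈ ℚ_13 : v_13(x) ≥ 0} and ℤ_13^× = {x ∈ ℤ_13 : v_13(x) = 0}. Here v_13(98865) = v_13(num) − v_13(den) = 3; compare against these criteria.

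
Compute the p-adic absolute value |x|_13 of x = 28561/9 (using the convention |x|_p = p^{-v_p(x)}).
|28561/9|_13 = 1/28561

Step 1 — compute v_13(x) by factoring powers of 13 out of the numerator and denominator: v_13(28561/9) = 4. Step 2 — apply |x|_p = p^{-v_p(x)} = 13^{-4} = 1/28561.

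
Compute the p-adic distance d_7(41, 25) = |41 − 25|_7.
d_7(41, 25) = 1

Step 1 — x − y = 41 − 25 = 16. Step 2 — v_7(16) = 0 (factor: 16 = (7^0 · 16); the sign does not affect v_p). Step 3 — |x − y|_7 = 7^{0} = 1.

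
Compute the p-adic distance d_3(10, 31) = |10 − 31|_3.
d_3(10, 31) = 1/3

Step 1 — x − y = 10 − 31 = -21. Step 2 — v_3(-21) = 1 (factor: -21 = −(3^1 · 7); the sign does not affect v_p). Step 3 — |x − y|_3 = 3^{-1} = 1/3.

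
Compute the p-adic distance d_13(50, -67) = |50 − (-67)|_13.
d_13(50, -67) = 1/13

Step 1 — x − y = 50 − (-67) = 117. Step 2 — v_13(117) = 1 (factor: 117 = (13^1 · 9); the sign does not affect v_p). Step 3 — |x − y|_13 = 13^{-1} = 1/13.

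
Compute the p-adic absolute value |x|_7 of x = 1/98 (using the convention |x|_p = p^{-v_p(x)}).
|1/98|_7 = 49

Step 1 — compute v_7(x) by factoring powers of 7 out of the numerator and denominator: v_7(1/98) = -2. Step 2 — apply |x|_p = p^{-v_p(x)} = 7^{2} = 49.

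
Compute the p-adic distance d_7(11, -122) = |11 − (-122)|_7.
d_7(11, -122) = 1/7

Step 1 — x − y = 11 − (-122) = 133. Step 2 — v_7(133) = 1 (factor: 133 = (7^1 · 19); the sign does not affect v_p). Step 3 — |x − y|_7 = 7^{-1} = 1/7.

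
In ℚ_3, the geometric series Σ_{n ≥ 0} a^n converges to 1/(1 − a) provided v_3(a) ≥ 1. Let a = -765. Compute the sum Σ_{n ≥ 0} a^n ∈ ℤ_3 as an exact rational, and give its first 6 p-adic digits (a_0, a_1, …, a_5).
Σ a^n = 1/(1 − a) = 1/766;  first 6 digits = (1, 0, 2, 1, 0, 2)

v_3(a) = 2 ≥ 1, so the series converges in ℤ_3 to 1/(1 − a) = 1/(1 − (-765)) = 1/766. Expand this rational in ℤ_3: compute digits iteratively via d_i = x_i mod 3, x_{i+1} = (x_i − d_i)/3. The first 6 digits are (1, 0, 2, 1, 0, 2).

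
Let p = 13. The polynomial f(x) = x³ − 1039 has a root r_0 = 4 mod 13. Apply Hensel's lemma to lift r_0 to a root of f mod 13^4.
r_3 = 18984 (mod 28561)

Hensel: r_{i+1} = r_i − f(r_i)/f′(r_i) mod 13^{i+2}, where f′(x) = 3x². Iterate:
  r_0 = 4 (mod 13)
  r_1 = 56 (mod 169)
  r_2 = 1408 (mod 2197)
  r_3 = 18984 (mod 28561)
Final: r = 18984 with f(r) ≡ 0 mod 13^4.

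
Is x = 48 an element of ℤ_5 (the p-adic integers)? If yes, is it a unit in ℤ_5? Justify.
x ∈ ℤ_5^× (unit); v_5(x) = 0

ℤ_5 = {x ∈ ℚ_5 : v_5(x) ≥ 0} and ℤ_5^× = {x ∈ ℤ_5 : v_5(x) = 0}. Here v_5(48) = v_5(num) − v_5(den) = 0; compare against these criteria.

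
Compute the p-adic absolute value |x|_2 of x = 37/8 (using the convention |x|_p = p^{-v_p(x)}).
|37/8|_2 = 8

Step 1 — compute v_2(x) by factoring powers of 2 out of the numerator and denominator: v_2(37/8) = -3. Step 2 — apply |x|_p = p^{-v_p(x)} = 2^{3} = 8.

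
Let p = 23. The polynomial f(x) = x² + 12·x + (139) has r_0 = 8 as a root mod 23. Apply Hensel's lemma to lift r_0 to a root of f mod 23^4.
r_3 = 240220 (mod 279841)

Hensel: r_{i+1} = r_i − f(r_i)·(f′(r_i))^{-1} mod 23^{i+2}, f′(x) = 2x + 12. Iterate:
  r_0 = 8 (mod 23)
  r_1 = 54 (mod 529)
  r_2 = 9047 (mod 12167)
  r_3 = 240220 (mod 279841)
Final: r = 240220 satisfies f(r) ≡ 0 mod 23^4.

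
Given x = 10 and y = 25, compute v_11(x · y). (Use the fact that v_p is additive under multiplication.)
v_11(250) = 0

v_p(x) = 0 (factor: 10 = 11^0 · 10); v_p(y) = 0 (factor: 25 = 11^0 · 25). Additivity: v_p(xy) = v_p(x) + v_p(y) = 0 + 0 = 0. (Direct check: xy = 250 = 11^0 · (250).)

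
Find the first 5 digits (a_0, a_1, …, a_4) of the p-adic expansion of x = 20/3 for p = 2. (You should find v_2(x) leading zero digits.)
(a_0, …, a_4) = (0, 0, 1, 1, 1)

v_2(20/3) = 2, so a_0 = ... = a_1 = 0. Factor out: x = 2^2 · u with u = 5/3 a unit in ℤ_2. Expand u iteratively via a_{v+i} = u_i mod 2, u_{i+1} = (u_i − a_{v+i})/2:
  u_0 = 5/3;  a_2 = 1;  u_1 = (u_0 − 1)/2 = 1/3
  u_1 = 1/3;  a_3 = 1;  u_2 = (u_1 − 1)/2 = -1/3
  u_2 = -1/3;  a_4 = 1;  u_3 = (u_2 − 1)/2 = -2/3
Digits: (0, 0, 1, 1, 1).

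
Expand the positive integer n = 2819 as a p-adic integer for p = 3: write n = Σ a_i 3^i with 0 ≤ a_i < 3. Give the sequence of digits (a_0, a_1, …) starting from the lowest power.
(a_0, a_1, …) = (2, 0, 1, 2, 1, 2, 0, 1)

Repeated division by 3 gives the digits low-to-high: 2819 = 2 + 1·3^2 + 2·3^3 + 1·3^4 + 2·3^5 + 1·3^7. Digit sequence: (2, 0, 1, 2, 1, 2, 0, 1).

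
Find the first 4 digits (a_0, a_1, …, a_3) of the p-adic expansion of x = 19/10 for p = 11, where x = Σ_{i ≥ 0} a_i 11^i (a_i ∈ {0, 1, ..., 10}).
(a_0, …, a_3) = (3, 1, 1, 1)

v_11(19/10) = 0 (numerator and denominator both coprime to 11), so x ∈ ℤ_11^×. Compute digits iteratively via a_i = x_i mod 11, x_{i+1} = (x_i − a_i)/11, with x_0 = x:
  x_0 = 19/10;  a_0 = 3;  x_1 = (x_0 − 3)/11 = -1/10
  x_1 = -1/10;  a_1 = 1;  x_2 = (x_1 − 1)/11 = -1/10
  x_2 = -1/10;  a_2 = 1;  x_3 = (x_2 − 1)/11 = -1/10
  x_3 = -1/10;  a_3 = 1;  x_4 = (x_3 − 1)/11 = -1/10
Digits: (3, 1, 1, 1).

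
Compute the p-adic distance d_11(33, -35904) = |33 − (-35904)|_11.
d_11(33, -35904) = 1/1331

Step 1 — x − y = 33 − (-35904) = 35937. Step 2 — v_11(35937) = 3 (factor: 35937 = (11^3 · 27); the sign does not affect v_p). Step 3 — |x − y|_11 = 11^{-3} = 1/1331.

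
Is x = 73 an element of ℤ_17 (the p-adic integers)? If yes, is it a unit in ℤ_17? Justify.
x ∈ ℤ_17^× (unit); v_17(x) = 0

ℤ_17 = {x ∈ ℚ_17 : v_17(x) ≥ 0} and ℤ_17^× = {x ∈ ℤ_17 : v_17(x) = 0}. Here v_17(73) = v_17(num) − v_17(den) = 0; compare against these criteria.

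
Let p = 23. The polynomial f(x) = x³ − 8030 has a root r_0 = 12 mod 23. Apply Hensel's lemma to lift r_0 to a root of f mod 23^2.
r_1 = 127 (mod 529)

Hensel: r_{i+1} = r_i − f(r_i)/f′(r_i) mod 23^{i+2}, where f′(x) = 3x². Iterate:
  r_0 = 12 (mod 23)
  r_1 = 127 (mod 529)
Final: r = 127 with f(r) ≡ 0 mod 23^2.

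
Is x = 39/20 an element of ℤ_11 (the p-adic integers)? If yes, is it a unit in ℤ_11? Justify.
x ∈ ℤ_11^× (unit); v_11(x) = 0

ℤ_11 = {x ∈ ℚ_11 : v_11(x) ≥ 0} and ℤ_11^× = {x ∈ ℤ_11 : v_11(x) = 0}. Here v_11(39/20) = v_11(num) − v_11(den) = 0; compare against these criteria.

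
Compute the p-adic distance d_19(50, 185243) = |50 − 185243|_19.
d_19(50, 185243) = 1/6859

Step 1 — x − y = 50 − 185243 = -185193. Step 2 — v_19(-185193) = 3 (factor: -185193 = −(19^3 · 27); the sign does not affect v_p). Step 3 — |x − y|_19 = 19^{-3} = 1/6859.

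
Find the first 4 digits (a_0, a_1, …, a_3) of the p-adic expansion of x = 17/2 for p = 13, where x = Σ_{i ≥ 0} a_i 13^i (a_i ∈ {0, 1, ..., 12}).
(a_0, …, a_3) = (2, 7, 6, 6)

v_13(17/2) = 0 (numerator and denominator both coprime to 13), so x ∈ ℤ_13^×. Compute digits iteratively via a_i = x_i mod 13, x_{i+1} = (x_i − a_i)/13, with x_0 = x:
  x_0 = 17/2;  a_0 = 2;  x_1 = (x_0 − 2)/13 = 1/2
  x_1 = 1/2;  a_1 = 7;  x_2 = (x_1 − 7)/13 = -1/2
  x_2 = -1/2;  a_2 = 6;  x_3 = (x_2 − 6)/13 = -1/2
  x_3 = -1/2;  a_3 = 6;  x_4 = (x_3 − 6)/13 = -1/2
Digits: (2, 7, 6, 6).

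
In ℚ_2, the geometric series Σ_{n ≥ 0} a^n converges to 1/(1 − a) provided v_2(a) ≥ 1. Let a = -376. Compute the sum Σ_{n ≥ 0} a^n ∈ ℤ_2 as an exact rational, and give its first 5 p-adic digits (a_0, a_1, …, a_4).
Σ a^n = 1/(1 − a) = 1/377;  first 5 digits = (1, 0, 0, 1, 0)

v_2(a) = 3 ≥ 1, so the series converges in ℤ_2 to 1/(1 − a) = 1/(1 − (-376)) = 1/377. Expand this rational in ℤ_2: compute digits iteratively via d_i = x_i mod 2, x_{i+1} = (x_i − d_i)/2. The first 5 digits are (1, 0, 0, 1, 0).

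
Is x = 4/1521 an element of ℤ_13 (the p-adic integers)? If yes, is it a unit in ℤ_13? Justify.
x ∉ ℤ_13 (v_13(x) = -2 < 0)

ℤ_13 = {x ∈ ℚ_13 : v_13(x) ≥ 0} and ℤ_13^× = {x ∈ ℤ_13 : v_13(x) = 0}. Here v_13(4/1521) = v_13(num) − v_13(den) = -2; compare against these criteria.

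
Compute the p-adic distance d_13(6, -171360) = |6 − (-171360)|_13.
d_13(6, -171360) = 1/28561

Step 1 — x − y = 6 − (-171360) = 171366. Step 2 — v_13(171366) = 4 (factor: 171366 = (13^4 · 6); the sign does not affect v_p). Step 3 — |x − y|_13 = 13^{-4} = 1/28561.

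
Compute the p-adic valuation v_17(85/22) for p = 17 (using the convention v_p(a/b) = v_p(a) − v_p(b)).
v_17(85/22) = 1

Factor powers of 17 from the numerator and denominator of the reduced fraction: 85 = 17^1 · 5 and 22 = 17^0 · 22. Apply v_p(a/b) = v_p(a) − v_p(b): v_17(85/22) = 1 − 0 = 1.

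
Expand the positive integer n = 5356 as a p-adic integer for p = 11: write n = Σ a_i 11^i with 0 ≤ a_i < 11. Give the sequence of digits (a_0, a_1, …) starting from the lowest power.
(a_0, a_1, …) = (10, 2, 0, 4)

Repeated division by 11 gives the digits low-to-high: 5356 = 10 + 2·11^1 + 4·11^3. Digit sequence: (10, 2, 0, 4).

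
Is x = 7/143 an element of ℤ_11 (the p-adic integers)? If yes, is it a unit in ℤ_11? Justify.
x ∉ ℤ_11 (v_11(x) = -1 < 0)

ℤ_11 = {x ∈ ℚ_11 : v_11(x) ≥ 0} and ℤ_11^× = {x ∈ ℤ_11 : v_11(x) = 0}. Here v_11(7/143) = v_11(num) − v_11(den) = -1; compare against these criteria.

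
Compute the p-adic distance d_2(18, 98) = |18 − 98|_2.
d_2(18, 98) = 1/16

Step 1 — x − y = 18 − 98 = -80. Step 2 — v_2(-80) = 4 (factor: -80 = −(2^4 · 5); the sign does not affect v_p). Step 3 — |x − y|_2 = 2^{-4} = 1/16.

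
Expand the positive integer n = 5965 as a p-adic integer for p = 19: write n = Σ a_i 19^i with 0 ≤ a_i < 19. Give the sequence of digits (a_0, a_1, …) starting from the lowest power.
(a_0, a_1, …) = (18, 9, 16)

Repeated division by 19 gives the digits low-to-high: 5965 = 18 + 9·19^1 + 16·19^2. Digit sequence: (18, 9, 16).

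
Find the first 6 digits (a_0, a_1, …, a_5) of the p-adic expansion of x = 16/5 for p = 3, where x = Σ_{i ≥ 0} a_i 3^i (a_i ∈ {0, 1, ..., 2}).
(a_0, …, a_5) = (2, 1, 1, 2, 1, 0)

v_3(16/5) = 0 (numerator and denominator both coprime to 3), so x ∈ ℤ_3^×. Compute digits iteratively via a_i = x_i mod 3, x_{i+1} = (x_i − a_i)/3, with x_0 = x:
  x_0 = 16/5;  a_0 = 2;  x_1 = (x_0 − 2)/3 = 2/5
  x_1 = 2/5;  a_1 = 1;  x_2 = (x_1 − 1)/3 = -1/5
  x_2 = -1/5;  a_2 = 1;  x_3 = (x_2 − 1)/3 = -2/5
  x_3 = -2/5;  a_3 = 2;  x_4 = (x_3 − 2)/3 = -4/5
  x_4 = -4/5;  a_4 = 1;  x_5 = (x_4 − 1)/3 = -3/5
  x_5 = -3/5;  a_5 = 0;  x_6 = (x_5 − 0)/3 = -1/5
Digits: (2, 1, 1, 2, 1, 0).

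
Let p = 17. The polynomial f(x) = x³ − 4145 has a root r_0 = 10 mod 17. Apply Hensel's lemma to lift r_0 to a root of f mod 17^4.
r_3 = 16585 (mod 83521)

Hensel: r_{i+1} = r_i − f(r_i)/f′(r_i) mod 17^{i+2}, where f′(x) = 3x². Iterate:
  r_0 = 10 (mod 17)
  r_1 = 112 (mod 289)
  r_2 = 1846 (mod 4913)
  r_3 = 16585 (mod 83521)
Final: r = 16585 with f(r) ≡ 0 mod 17^4.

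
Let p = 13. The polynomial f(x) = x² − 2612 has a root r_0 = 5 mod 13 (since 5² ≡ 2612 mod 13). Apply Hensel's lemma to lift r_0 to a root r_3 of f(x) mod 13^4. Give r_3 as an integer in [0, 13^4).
r_3 = 24718 (mod 28561)

Hensel's recurrence: r_{i+1} = r_i − f(r_i)·(f′(r_i))^{-1} mod 13^{i+2}, with f′(x) = 2x. Iterate:
  r_0 = 5 (mod 13)
  r_1 = 44 (mod 169)
  r_2 = 551 (mod 2197)
  r_3 = 24718 (mod 28561)
Final: r_3 = 24718, and one checks f(r_3) ≡ 0 mod 13^4.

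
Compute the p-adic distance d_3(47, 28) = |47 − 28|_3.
d_3(47, 28) = 1

Step 1 — x − y = 47 − 28 = 19. Step 2 — v_3(19) = 0 (factor: 19 = (3^0 · 19); the sign does not affect v_p). Step 3 — |x − y|_3 = 3^{0} = 1.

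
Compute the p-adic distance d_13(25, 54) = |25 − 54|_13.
d_13(25, 54) = 1

Step 1 — x − y = 25 − 54 = -29. Step 2 — v_13(-29) = 0 (factor: -29 = −(13^0 · 29); the sign does not affect v_p). Step 3 — |x − y|_13 = 13^{0} = 1.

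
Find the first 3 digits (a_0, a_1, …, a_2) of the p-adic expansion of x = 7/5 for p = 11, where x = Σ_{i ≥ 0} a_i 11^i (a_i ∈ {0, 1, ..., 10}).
(a_0, …, a_2) = (8, 6, 6)

v_11(7/5) = 0 (numerator and denominator both coprime to 11), so x ∈ ℤ_11^×. Compute digits iteratively via a_i = x_i mod 11, x_{i+1} = (x_i − a_i)/11, with x_0 = x:
  x_0 = 7/5;  a_0 = 8;  x_1 = (x_0 − 8)/11 = -3/5
  x_1 = -3/5;  a_1 = 6;  x_2 = (x_1 − 6)/11 = -3/5
  x_2 = -3/5;  a_2 = 6;  x_3 = (x_2 − 6)/11 = -3/5
Digits: (8, 6, 6).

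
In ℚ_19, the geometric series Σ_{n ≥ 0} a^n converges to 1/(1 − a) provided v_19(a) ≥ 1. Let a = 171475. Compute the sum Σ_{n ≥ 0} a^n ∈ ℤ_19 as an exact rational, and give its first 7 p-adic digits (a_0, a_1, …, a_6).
Σ a^n = 1/(1 − a) = -1/171474;  first 7 digits = (1, 0, 0, 6, 1, 0, 17)

v_19(a) = 3 ≥ 1, so the series converges in ℤ_19 to 1/(1 − a) = 1/(1 − 171475) = -1/171474. Expand this rational in ℤ_19: compute digits iteratively via d_i = x_i mod 19, x_{i+1} = (x_i − d_i)/19. The first 7 digits are (1, 0, 0, 6, 1, 0, 17).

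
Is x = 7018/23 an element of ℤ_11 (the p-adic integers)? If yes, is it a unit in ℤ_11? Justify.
x ∈ ℤ_11 but not a unit; v_11(x) = 2 > 0

ℤ_11 = {x ∈ ℚ_11 : v_11(x) ≥ 0} and ℤ_11^× = {x ∈ ℤ_11 : v_11(x) = 0}. Here v_11(7018/23) = v_11(num) − v_11(den) = 2; compare against these criteria.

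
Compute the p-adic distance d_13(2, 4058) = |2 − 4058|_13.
d_13(2, 4058) = 1/169

Step 1 — x − y = 2 − 4058 = -4056. Step 2 — v_13(-4056) = 2 (factor: -4056 = −(13^2 · 24); the sign does not affect v_p). Step 3 — |x − y|_13 = 13^{-2} = 1/169.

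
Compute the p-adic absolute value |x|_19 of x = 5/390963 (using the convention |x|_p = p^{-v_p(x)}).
|5/390963|_19 = 130321

Step 1 — compute v_19(x) by factoring powers of 19 out of the numerator and denominator: v_19(5/390963) = -4. Step 2 — apply |x|_p = p^{-v_p(x)} = 19^{4} = 130321.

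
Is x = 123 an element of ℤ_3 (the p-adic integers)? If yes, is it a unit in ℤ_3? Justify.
x ∈ ℤ_3 but not a unit; v_3(x) = 1 > 0

ℤ_3 = {x ∈ ℚ_3 : v_3(x) ≥ 0} and ℤ_3^× = {x ∈ ℤ_3 : v_3(x) = 0}. Here v_3(123) = v_3(num) − v_3(den) = 1; compare against these criteria.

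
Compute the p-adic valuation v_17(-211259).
v_17(-211259) = 3

v_17(n) is the largest exponent k such that 17^k divides n. Factor out: -211259 = -17^3 · 43. (Sign doesn't affect v_p.) So v_17(-211259) = 3.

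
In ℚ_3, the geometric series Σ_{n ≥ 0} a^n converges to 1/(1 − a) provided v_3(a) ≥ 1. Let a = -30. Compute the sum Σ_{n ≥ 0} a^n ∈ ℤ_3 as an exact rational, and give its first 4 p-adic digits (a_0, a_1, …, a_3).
Σ a^n = 1/(1 − a) = 1/31;  first 4 digits = (1, 2, 0, 1)

v_3(a) = 1 ≥ 1, so the series converges in ℤ_3 to 1/(1 − a) = 1/(1 − (-30)) = 1/31. Expand this rational in ℤ_3: compute digits iteratively via d_i = x_i mod 3, x_{i+1} = (x_i − d_i)/3. The first 4 digits are (1, 2, 0, 1).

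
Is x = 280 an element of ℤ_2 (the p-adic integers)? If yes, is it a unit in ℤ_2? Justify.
x ∈ ℤ_2 but not a unit; v_2(x) = 3 > 0

ℤ_2 = {x ∈ ℚ_2 : v_2(x) ≥ 0} and ℤ_2^× = {x ∈ ℤ_2 : v_2(x) = 0}. Here v_2(280) = v_2(num) − v_2(den) = 3; compare against these criteria.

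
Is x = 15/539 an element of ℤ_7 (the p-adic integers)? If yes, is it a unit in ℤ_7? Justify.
x ∉ ℤ_7 (v_7(x) = -2 < 0)

ℤ_7 = {x ∈ ℚ_7 : v_7(x) ≥ 0} and ℤ_7^× = {x ∈ ℤ_7 : v_7(x) = 0}. Here v_7(15/539) = v_7(num) − v_7(den) = -2; compare against these criteria.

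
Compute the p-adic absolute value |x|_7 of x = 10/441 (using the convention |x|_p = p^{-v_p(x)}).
|10/441|_7 = 49

Step 1 — compute v_7(x) by factoring powers of 7 out of the numerator and denominator: v_7(10/441) = -2. Step 2 — apply |x|_p = p^{-v_p(x)} = 7^{2} = 49.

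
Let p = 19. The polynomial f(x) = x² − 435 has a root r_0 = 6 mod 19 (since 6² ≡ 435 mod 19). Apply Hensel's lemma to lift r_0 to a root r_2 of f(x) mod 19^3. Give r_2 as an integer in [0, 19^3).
r_2 = 3198 (mod 6859)

Hensel's recurrence: r_{i+1} = r_i − f(r_i)·(f′(r_i))^{-1} mod 19^{i+2}, with f′(x) = 2x. Iterate:
  r_0 = 6 (mod 19)
  r_1 = 310 (mod 361)
  r_2 = 3198 (mod 6859)
Final: r_2 = 3198, and one checks f(r_2) ≡ 0 mod 19^3.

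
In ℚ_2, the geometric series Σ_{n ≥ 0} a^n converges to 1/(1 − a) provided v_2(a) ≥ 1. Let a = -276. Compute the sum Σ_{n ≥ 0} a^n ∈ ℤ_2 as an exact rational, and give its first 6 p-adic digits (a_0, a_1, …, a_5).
Σ a^n = 1/(1 − a) = 1/277;  first 6 digits = (1, 0, 1, 1, 1, 1)

v_2(a) = 2 ≥ 1, so the series converges in ℤ_2 to 1/(1 − a) = 1/(1 − (-276)) = 1/277. Expand this rational in ℤ_2: compute digits iteratively via d_i = x_i mod 2, x_{i+1} = (x_i − d_i)/2. The first 6 digits are (1, 0, 1, 1, 1, 1).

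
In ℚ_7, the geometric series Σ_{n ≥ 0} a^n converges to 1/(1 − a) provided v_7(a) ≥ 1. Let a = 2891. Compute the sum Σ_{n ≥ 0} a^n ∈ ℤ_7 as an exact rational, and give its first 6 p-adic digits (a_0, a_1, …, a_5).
Σ a^n = 1/(1 − a) = -1/2890;  first 6 digits = (1, 0, 3, 1, 3, 0)

v_7(a) = 2 ≥ 1, so the series converges in ℤ_7 to 1/(1 − a) = 1/(1 − 2891) = -1/2890. Expand this rational in ℤ_7: compute digits iteratively via d_i = x_i mod 7, x_{i+1} = (x_i − d_i)/7. The first 6 digits are (1, 0, 3, 1, 3, 0).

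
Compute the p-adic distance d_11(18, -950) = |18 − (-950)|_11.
d_11(18, -950) = 1/121

Step 1 — x − y = 18 − (-950) = 968. Step 2 — v_11(968) = 2 (factor: 968 = (11^2 · 8); the sign does not affect v_p). Step 3 — |x − y|_11 = 11^{-2} = 1/121.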